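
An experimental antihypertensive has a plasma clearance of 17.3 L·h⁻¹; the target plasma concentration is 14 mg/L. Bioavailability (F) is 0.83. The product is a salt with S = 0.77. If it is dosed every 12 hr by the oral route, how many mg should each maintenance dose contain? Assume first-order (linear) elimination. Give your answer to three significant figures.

D = CL × Css × τ / F / S = 17.30 × 14 × 12 / 0.83 / 0.77 = 4548 mg

4550 mg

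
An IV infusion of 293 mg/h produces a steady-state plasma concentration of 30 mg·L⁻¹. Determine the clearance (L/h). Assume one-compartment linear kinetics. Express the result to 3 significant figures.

At steady state, infusion rate = CL × Css, so CL = rate / Css.
CL = 293 / 30 = 9.767 L/h

9.77 L/h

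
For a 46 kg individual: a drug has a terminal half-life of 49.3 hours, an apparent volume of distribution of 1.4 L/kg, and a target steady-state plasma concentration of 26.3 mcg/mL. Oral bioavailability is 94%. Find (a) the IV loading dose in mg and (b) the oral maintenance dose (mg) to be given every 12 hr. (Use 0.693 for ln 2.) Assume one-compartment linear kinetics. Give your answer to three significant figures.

Vd(total) = 46 kg × 1.4 L/kg = 64.40 L
LD = Vd × C = 64.40 × 26.3 = 1694 mg
CL = 0.693 × Vd / t½ = 0.693 × 64.40 / 49.3 = 0.9053 L/h
D = CL × Css × τ / F = 0.9053 × 26.3 × 12 / 0.94 = 303.9 mg

(a) 1690 mg; (b) 304 mg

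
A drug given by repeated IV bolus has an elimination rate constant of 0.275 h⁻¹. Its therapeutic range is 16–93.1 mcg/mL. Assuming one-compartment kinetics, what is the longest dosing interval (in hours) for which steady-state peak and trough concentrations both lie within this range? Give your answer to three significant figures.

Between IV bolus doses, concentration decays as C = C₀·e^(−kτ), so C_peak/C_trough = e^(kτ).
τ_max = ln(C_peak/C_trough) / k = ln(93.1/16) / 0.2750 = 1.761 / 0.2750 = 6.404 h

6.40 h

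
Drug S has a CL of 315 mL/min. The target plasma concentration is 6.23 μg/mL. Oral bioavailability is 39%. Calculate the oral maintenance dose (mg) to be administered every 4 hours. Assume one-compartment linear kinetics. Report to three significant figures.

CL = 315 mL/min × 60/1000 = 18.90 L/h
D = CL × Css × τ / F = 18.90 × 6.23 × 4 / 0.39 = 1208 mg

1210 mg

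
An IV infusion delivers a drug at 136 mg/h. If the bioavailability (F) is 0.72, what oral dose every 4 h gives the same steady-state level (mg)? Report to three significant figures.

756 mg

To maintain the same Css, the systemic dosing rate must be unchanged: F·D/τ = infusion rate.
D = rate × τ / F = 136 × 4 / 0.72 = 755.6 mg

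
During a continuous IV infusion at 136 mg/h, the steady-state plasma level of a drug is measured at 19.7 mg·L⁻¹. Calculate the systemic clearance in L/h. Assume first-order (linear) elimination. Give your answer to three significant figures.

6.90 L/h

At steady state, infusion rate = CL × Css, so CL = rate / Css.
CL = 136 / 19.7 = 6.904 L/h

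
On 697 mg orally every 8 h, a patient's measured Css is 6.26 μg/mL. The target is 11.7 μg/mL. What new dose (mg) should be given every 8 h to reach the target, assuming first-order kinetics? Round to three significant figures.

With linear kinetics, Css is proportional to dose rate (D/τ) at fixed clearance.
D₂ = D₁ × (Css,target / Css,current) = 697 × 11.7/6.26 = 1303 mg

1300 mg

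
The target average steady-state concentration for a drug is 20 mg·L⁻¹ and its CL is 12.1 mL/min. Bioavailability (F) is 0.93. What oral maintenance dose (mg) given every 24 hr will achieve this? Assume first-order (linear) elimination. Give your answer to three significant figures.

CL = 12.1 mL/min × 60/1000 = 0.7260 L/h
D = CL × Css × τ / F = 0.7260 × 20 × 24 / 0.93 = 374.7 mg

375 mg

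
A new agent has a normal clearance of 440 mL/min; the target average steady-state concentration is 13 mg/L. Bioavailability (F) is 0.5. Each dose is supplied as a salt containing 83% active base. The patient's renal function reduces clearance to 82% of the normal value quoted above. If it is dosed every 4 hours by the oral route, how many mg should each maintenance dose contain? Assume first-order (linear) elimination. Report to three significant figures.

Convert clearance: 440 mL/min × 60 min/h ÷ 1000 mL/L = 26.40 L/h
Patient clearance = 0.82 × 26.40 = 21.65 L/h
D = CL × Css × τ / F / S = 21.65 × 13 × 4 / 0.5 / 0.83 = 2713 mg

2710 mg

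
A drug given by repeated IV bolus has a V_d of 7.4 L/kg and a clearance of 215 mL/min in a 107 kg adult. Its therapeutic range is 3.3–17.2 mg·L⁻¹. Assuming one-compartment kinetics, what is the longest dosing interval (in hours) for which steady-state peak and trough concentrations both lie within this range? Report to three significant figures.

Vd = 7.4 L/kg × 107 kg = 791.8 L
CL = 215 mL/min = 215 × 0.06 = 12.90 L/h
k = CL / Vd = 12.90 / 791.8 = 0.01629 h⁻¹
Between IV bolus doses, concentration decays as C = C₀·e^(−kτ), so C_peak/C_trough = e^(kτ).
τ_max = ln(C_peak/C_trough) / k = ln(17.2/3.3) / 0.01629 = 1.651 / 0.01629 = 101.4 h

101 h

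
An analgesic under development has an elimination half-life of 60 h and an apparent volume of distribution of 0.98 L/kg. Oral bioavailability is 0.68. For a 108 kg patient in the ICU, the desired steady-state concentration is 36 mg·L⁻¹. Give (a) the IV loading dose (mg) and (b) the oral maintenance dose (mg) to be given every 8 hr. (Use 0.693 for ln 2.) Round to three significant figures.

Total Vd = 0.98 × 108 = 105.8 L
LD = Vd × C = 105.8 × 36 = 3809 mg
CL = 0.693 × Vd / t½ = 0.693 × 105.8 / 60 = 1.222 L/h
D = CL × Css × τ / F = 1.222 × 36 × 8 / 0.68 = 517.6 mg

(a) 3810 mg; (b) 518 mg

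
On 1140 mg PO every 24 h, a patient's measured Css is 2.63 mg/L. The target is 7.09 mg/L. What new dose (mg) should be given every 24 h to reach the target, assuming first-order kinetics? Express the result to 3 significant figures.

3070 mg

For first-order elimination, Css ∝ F·D/(CL·τ); F and CL are unchanged, so Css ∝ D/τ.
D₂ = D₁ × (Css,target / Css,current) = 1140 × 7.09/2.63 = 3073 mg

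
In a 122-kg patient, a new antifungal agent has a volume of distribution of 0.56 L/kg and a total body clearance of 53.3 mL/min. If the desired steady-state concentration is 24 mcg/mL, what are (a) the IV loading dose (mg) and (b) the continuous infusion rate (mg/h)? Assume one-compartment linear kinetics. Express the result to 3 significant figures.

Vd = 0.56 L/kg × 122 kg = 68.32 L
LD = Vd · C_target = 68.32 × 24 = 1640 mg
Convert clearance: 53.3 mL/min × 60 min/h ÷ 1000 mL/L = 3.198 L/h
Infusion rate = 3.198 L/h × 24 mg/L = 76.75 mg/h

(a) 1640 mg; (b) 76.8 mg/h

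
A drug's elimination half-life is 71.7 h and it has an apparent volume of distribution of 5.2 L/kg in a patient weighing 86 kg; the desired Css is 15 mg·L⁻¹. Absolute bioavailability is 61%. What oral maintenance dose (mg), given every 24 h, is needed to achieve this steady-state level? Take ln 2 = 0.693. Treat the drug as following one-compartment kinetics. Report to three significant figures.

2550 mg

Vd(total) = 86 kg × 5.2 L/kg = 447.2 L
k = 0.693/71.7 = 0.009665 h⁻¹, so CL = k·Vd = 0.009665 × 447.2 = 4.322 L/h
D = CL × Css × τ / F = 4.322 × 15 × 24 / 0.61 = 2551 mg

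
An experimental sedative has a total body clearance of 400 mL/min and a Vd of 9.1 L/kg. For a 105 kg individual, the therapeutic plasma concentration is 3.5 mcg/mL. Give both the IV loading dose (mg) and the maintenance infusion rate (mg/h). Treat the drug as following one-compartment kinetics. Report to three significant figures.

(a) 3340 mg; (b) 84.0 mg/h

Vd(total) = 105 kg × 9.1 L/kg = 955.5 L
Loading dose = Vd × C = 955.5 × 3.5 = 3344 mg
CL = 400 mL/min × 60/1000 = 24.00 L/h
Maintenance infusion rate = CL × Css = 24.00 × 3.5 = 84.00 mg/h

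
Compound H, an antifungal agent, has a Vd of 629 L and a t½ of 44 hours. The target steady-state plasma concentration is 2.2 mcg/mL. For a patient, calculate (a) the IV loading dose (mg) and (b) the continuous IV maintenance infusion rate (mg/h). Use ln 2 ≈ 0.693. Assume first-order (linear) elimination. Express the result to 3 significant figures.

(a) 1380 mg; (b) 21.8 mg/h

LD = Vd × C = 629.0 × 2.2 = 1384 mg
CL = 0.693 × Vd / t½ = 0.693 × 629.0 / 44 = 9.907 L/h
Infusion rate = CL × Css = 9.907 × 2.2 = 21.80 mg/h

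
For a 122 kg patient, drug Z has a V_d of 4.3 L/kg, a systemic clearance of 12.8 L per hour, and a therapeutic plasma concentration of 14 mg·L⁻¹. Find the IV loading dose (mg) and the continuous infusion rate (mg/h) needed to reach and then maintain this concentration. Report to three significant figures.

(a) 7340 mg; (b) 179 mg/h

Vd(total) = 122 kg × 4.3 L/kg = 524.6 L
Loading: fill Vd to C_target → 524.6 L × 14 mg/L = 7344 mg
Infusion rate = 12.80 L/h × 14 mg/L = 179.2 mg/h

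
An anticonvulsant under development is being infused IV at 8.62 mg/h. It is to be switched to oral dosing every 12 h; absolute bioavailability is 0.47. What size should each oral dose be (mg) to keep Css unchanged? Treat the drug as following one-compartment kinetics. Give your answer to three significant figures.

220 mg

To maintain the same Css, the systemic dosing rate must be unchanged: F·D/τ = infusion rate.
D = rate × τ / F = 8.62 × 12 / 0.47 = 220.1 mg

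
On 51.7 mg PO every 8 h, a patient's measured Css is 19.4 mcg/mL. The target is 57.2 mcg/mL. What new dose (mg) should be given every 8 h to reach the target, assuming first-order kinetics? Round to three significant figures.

With linear kinetics, Css is proportional to dose rate (D/τ) at fixed clearance.
D₂ = D₁ × (Css,target / Css,current) = 51.7 × 57.2/19.4 = 152.4 mg

152 mg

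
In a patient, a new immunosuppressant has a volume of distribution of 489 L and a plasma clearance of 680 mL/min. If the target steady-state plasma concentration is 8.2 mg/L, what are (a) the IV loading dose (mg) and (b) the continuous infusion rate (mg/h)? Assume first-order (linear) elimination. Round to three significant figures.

(a) 4010 mg; (b) 335 mg/h

LD = Vd · C_target = 489.0 × 8.2 = 4010 mg
Convert clearance: 680 mL/min × 60 min/h ÷ 1000 mL/L = 40.80 L/h
Maintenance infusion rate = CL × Css = 40.80 × 8.2 = 334.6 mg/h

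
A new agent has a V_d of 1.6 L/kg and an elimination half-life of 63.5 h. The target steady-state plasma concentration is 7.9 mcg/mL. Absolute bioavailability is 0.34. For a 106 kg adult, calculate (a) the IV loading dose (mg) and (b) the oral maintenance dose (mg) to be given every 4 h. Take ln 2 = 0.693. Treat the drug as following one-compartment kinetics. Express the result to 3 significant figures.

Vd = 1.6 L/kg × 106 kg = 169.6 L
LD = Vd × C = 169.6 × 7.9 = 1340 mg
CL = 0.693 × Vd / t½ = 0.693 × 169.6 / 63.5 = 1.851 L/h
D = CL × Css × τ / F = 1.851 × 7.9 × 4 / 0.34 = 172.0 mg

(a) 1340 mg; (b) 172 mg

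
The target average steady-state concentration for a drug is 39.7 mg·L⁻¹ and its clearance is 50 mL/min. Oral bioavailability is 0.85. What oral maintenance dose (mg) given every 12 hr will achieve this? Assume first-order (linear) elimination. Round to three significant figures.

Convert clearance: 50 mL/min × 60 min/h ÷ 1000 mL/L = 3.000 L/h
D = CL × Css × τ / F = 3.000 × 39.7 × 12 / 0.85 = 1681 mg

1680 mg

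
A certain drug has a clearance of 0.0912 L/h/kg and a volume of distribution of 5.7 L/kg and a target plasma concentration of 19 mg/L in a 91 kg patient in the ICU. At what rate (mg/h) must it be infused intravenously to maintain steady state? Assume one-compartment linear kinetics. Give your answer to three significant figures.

158 mg/h

CL = 0.0912 L/h/kg × 91 kg = 8.299 L/h
R₀ = 8.299 × 19 = 157.7 mg/h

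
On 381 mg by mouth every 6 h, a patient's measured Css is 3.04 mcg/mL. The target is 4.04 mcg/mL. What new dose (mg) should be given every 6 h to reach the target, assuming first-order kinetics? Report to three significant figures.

For first-order elimination, Css ∝ F·D/(CL·τ); F and CL are unchanged, so Css ∝ D/τ.
D₂ = D₁ × (Css,target / Css,current) = 381 × 4.04/3.04 = 506.3 mg

506 mg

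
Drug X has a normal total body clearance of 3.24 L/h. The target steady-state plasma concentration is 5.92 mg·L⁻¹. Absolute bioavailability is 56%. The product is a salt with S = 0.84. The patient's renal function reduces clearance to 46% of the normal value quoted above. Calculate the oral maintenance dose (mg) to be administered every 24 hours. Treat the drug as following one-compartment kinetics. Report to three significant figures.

Patient clearance = 0.46 × 3.240 = 1.490 L/h
At steady state, dose per interval replaces the amount cleared in that interval: F·S·D/τ = CL·Css.
D = CL × Css × τ / F / S = 1.490 × 5.92 × 24 / 0.56 / 0.84 = 450.0 mg

450 mg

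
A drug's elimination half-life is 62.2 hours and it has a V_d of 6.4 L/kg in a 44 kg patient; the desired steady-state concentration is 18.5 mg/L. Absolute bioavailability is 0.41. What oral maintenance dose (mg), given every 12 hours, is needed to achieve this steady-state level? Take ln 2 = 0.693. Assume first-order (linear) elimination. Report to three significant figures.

Vd = 6.4 L/kg × 44 kg = 281.6 L
k = 0.693/62.2 = 0.01114 h⁻¹, so CL = k·Vd = 0.01114 × 281.6 = 3.137 L/h
D = CL × Css × τ / F = 3.137 × 18.5 × 12 / 0.41 = 1699 mg

1700 mg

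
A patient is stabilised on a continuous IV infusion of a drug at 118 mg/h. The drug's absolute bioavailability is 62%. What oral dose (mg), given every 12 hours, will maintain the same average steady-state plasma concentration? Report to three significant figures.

2280 mg

To maintain the same Css, the systemic dosing rate must be unchanged: F·D/τ = infusion rate.
D = rate × τ / F = 118 × 12 / 0.62 = 2284 mg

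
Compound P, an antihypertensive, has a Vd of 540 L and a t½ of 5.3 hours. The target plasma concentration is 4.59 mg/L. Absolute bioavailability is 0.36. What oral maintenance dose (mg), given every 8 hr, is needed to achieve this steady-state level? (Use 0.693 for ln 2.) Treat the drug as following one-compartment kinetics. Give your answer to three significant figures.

7200 mg

CL = ln 2 · Vd / t½ = 0.693 × 540.0 / 5.3 = 70.61 L/h
D = CL × Css × τ / F = 70.61 × 4.59 × 8 / 0.36 = 7202 mg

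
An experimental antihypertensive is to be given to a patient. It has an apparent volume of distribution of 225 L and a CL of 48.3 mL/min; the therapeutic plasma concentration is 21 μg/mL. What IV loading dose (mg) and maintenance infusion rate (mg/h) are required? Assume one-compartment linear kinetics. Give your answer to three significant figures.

Loading: fill Vd to C_target → 225.0 L × 21 mg/L = 4725 mg
CL = 48.3 mL/min × 60/1000 = 2.898 L/h
Infusion rate = 2.898 L/h × 21 mg/L = 60.86 mg/h

(a) 4730 mg; (b) 60.9 mg/h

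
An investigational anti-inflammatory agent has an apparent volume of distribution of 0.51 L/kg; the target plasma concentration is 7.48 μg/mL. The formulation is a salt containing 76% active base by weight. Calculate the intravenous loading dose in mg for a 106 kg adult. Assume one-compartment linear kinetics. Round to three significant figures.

Total Vd = 0.51 × 106 = 54.06 L
LD = Vd × C / S = 54.06 × 7.480 / 0.76 = 532.1 mg

532 mg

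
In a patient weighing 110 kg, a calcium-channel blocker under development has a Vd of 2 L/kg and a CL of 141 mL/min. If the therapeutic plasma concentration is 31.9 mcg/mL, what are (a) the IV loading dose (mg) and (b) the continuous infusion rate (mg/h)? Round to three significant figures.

Vd(total) = 110 kg × 2 L/kg = 220.0 L
Loading dose = Vd × C = 220.0 × 31.9 = 7018 mg
CL = 141 mL/min = 141 × 0.06 = 8.460 L/h
Maintenance infusion rate = CL × Css = 8.460 × 31.9 = 269.9 mg/h

(a) 7020 mg; (b) 270 mg/h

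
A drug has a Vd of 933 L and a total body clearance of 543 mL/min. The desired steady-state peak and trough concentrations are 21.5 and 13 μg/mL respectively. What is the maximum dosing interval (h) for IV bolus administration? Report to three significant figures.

Convert clearance: 543 mL/min × 60 min/h ÷ 1000 mL/L = 32.58 L/h
k = CL / Vd = 32.58 / 933.0 = 0.03492 h⁻¹
Between IV bolus doses, concentration decays as C = C₀·e^(−kτ), so C_peak/C_trough = e^(kτ).
τ_max = ln(C_peak/C_trough) / k = ln(21.5/13) / 0.03492 = 0.5031 / 0.03492 = 14.41 h

14.4 h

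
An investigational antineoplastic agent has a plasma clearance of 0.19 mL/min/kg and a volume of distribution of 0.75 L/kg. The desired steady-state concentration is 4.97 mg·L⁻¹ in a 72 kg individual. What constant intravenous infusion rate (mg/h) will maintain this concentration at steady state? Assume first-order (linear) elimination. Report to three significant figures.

CL = 0.19 mL/min/kg × 72 kg = 13.68 mL/min = 13.68 × 60/1000 = 0.8208 L/h
R₀ = 0.8208 × 4.97 = 4.079 mg/h

4.08 mg/h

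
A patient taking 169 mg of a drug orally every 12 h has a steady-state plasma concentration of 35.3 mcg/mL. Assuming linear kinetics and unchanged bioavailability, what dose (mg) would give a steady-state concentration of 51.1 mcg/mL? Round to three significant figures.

245 mg

With linear kinetics, Css is proportional to dose rate (D/τ) at fixed clearance.
D₂ = D₁ × (Css,target / Css,current) = 169 × 51.1/35.3 = 244.6 mg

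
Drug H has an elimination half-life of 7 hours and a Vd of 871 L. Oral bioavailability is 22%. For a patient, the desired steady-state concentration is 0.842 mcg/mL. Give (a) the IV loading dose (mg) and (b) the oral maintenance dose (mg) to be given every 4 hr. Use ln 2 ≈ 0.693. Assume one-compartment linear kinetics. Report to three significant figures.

(a) 733 mg; (b) 1320 mg

LD = Vd × C = 871.0 × 0.842 = 733.4 mg
CL = 0.693 × Vd / t½ = 0.693 × 871.0 / 7 = 86.23 L/h
D = CL × Css × τ / F = 86.23 × 0.842 × 4 / 0.22 = 1320 mg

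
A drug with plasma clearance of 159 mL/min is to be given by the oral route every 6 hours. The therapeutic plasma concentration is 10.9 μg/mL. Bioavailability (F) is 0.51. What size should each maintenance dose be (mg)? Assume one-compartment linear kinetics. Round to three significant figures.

CL = 159 mL/min = 159 × 0.06 = 9.540 L/h
At steady state, dose per interval replaces the amount cleared in that interval: F·D/τ = CL·Css.
D = CL × Css × τ / F = 9.540 × 10.9 × 6 / 0.51 = 1223 mg

1220 mg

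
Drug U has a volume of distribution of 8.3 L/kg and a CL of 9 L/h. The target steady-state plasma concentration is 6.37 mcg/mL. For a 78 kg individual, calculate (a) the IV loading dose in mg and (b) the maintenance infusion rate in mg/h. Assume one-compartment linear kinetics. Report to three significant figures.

(a) 4120 mg; (b) 57.3 mg/h

Vd = 8.3 L/kg × 78 kg = 647.4 L
Loading: fill Vd to C_target → 647.4 L × 6.37 mg/L = 4124 mg
Maintenance: replace elimination → rate = CL × Css = 9.000 × 6.37 = 57.33 mg/h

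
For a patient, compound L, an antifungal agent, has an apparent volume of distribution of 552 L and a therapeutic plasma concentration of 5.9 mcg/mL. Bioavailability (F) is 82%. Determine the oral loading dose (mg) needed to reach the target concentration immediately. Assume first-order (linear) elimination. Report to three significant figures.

LD = Vd × C / F = 552.0 × 5.900 / 0.82 = 3972 mg

3970 mg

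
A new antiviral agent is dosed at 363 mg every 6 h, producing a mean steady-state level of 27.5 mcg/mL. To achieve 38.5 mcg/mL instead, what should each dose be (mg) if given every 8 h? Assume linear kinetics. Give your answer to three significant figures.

678 mg

For first-order elimination, Css ∝ F·D/(CL·τ); F and CL are unchanged, so Css ∝ D/τ.
D₂ = D₁ × (Css,target / Css,current) × (τ₂/τ₁) = 363 × (38.5/27.5) × (8/6) = 677.6 mg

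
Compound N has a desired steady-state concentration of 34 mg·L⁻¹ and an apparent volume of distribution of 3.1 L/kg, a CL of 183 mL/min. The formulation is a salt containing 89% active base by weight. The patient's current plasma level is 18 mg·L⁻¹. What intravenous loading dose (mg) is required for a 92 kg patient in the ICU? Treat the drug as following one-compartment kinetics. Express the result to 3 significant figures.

Vd(total) = 92 kg × 3.1 L/kg = 285.2 L
Concentration deficit ΔC = 34 − 18 = 16.00 mg/L
LD = Vd × ΔC / S = 285.2 × 16.00 / 0.89 = 5127 mg

5130 mg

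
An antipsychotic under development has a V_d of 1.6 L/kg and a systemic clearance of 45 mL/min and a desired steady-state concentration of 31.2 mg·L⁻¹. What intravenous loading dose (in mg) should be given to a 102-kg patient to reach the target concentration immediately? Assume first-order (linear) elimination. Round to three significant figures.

5090 mg

Vd = 1.6 L/kg × 102 kg = 163.2 L
Loading dose depends on Vd (not clearance): it fills the distribution volume.
LD = Vd × C = 163.2 × 31.20 = 5092 mg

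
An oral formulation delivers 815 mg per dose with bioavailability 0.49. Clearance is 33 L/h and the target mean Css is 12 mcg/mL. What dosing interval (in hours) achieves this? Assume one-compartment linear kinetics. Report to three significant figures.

1.01 h

F·D/τ = CL·Css → τ = F·D / (CL·Css).
τ = 0.49 × 815 / (33 × 12) = 1.008 h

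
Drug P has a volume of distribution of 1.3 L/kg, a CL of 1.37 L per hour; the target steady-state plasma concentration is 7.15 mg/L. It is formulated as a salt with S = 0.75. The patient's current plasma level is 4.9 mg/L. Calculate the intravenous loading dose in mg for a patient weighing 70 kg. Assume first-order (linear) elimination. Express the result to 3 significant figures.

273 mg

Total Vd = 1.3 × 70 = 91.00 L
Concentration deficit ΔC = 7.15 − 4.9 = 2.250 mg/L
LD = Vd × ΔC / S = 91.00 × 2.250 / 0.75 = 273.0 mg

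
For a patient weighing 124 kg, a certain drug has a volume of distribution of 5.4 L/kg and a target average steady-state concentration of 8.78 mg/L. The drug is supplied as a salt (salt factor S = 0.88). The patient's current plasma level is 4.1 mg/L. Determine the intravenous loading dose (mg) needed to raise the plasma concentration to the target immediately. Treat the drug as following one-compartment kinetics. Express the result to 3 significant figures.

3560 mg

Vd = 5.4 L/kg × 124 kg = 669.6 L
Concentration deficit ΔC = 8.78 − 4.1 = 4.680 mg/L
LD = Vd × ΔC / S = 669.6 × 4.680 / 0.88 = 3561 mg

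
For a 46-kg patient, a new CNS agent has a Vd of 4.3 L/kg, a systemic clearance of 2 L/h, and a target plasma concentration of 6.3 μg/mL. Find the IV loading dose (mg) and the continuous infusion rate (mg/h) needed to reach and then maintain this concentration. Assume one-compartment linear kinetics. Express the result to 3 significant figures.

(a) 1250 mg; (b) 12.6 mg/h

Total Vd = 4.3 × 46 = 197.8 L
Loading: fill Vd to C_target → 197.8 L × 6.3 mg/L = 1246 mg
Maintenance infusion rate = CL × Css = 2.000 × 6.3 = 12.60 mg/h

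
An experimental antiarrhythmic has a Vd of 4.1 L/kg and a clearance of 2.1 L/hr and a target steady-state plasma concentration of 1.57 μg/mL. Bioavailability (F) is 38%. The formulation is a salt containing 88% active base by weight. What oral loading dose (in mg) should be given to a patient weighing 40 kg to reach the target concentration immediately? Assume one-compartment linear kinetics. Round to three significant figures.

770 mg

Total Vd = 4.1 × 40 = 164.0 L
LD = Vd × C / F / S = 164.0 × 1.570 / 0.38 / 0.88 = 770.0 mg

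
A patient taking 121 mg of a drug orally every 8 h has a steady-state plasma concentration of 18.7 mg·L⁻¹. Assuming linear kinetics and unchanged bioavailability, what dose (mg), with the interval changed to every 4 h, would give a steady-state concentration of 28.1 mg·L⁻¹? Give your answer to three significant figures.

For first-order elimination, Css ∝ F·D/(CL·τ); F and CL are unchanged, so Css ∝ D/τ.
D₂ = D₁ × (Css,target / Css,current) × (τ₂/τ₁) = 121 × (28.1/18.7) × (4/8) = 90.91 mg

90.9 mg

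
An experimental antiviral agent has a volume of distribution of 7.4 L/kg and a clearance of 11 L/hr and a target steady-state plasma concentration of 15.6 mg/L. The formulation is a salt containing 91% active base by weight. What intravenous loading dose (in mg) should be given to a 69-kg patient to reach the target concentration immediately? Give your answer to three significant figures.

8750 mg

Total Vd = 7.4 × 69 = 510.6 L
The loading dose fills Vd to the target concentration; clearance is irrelevant here.
LD = Vd × C / S = 510.6 × 15.60 / 0.91 = 8753 mg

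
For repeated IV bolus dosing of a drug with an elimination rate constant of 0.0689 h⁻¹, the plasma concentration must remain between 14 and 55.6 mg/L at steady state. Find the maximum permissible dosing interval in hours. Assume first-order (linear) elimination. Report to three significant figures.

Between IV bolus doses, concentration decays as C = C₀·e^(−kτ), so C_peak/C_trough = e^(kτ).
τ_max = ln(C_peak/C_trough) / k = ln(55.6/14) / 0.06890 = 1.379 / 0.06890 = 20.01 h

20.0 h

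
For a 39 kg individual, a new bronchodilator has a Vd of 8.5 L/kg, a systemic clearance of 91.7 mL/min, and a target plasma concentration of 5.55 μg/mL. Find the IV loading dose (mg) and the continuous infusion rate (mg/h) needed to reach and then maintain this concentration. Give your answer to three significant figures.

Vd = 8.5 L/kg × 39 kg = 331.5 L
Loading: fill Vd to C_target → 331.5 L × 5.55 mg/L = 1840 mg
CL = 91.7 mL/min = 91.7 × 0.06 = 5.502 L/h
Infusion rate = 5.502 L/h × 5.55 mg/L = 30.54 mg/h

(a) 1840 mg; (b) 30.5 mg/h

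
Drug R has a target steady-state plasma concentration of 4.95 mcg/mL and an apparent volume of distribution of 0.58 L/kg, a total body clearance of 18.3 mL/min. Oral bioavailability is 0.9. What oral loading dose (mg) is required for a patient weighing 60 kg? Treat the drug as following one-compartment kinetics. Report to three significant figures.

Vd(total) = 60 kg × 0.58 L/kg = 34.80 L
LD = Vd × C / F = 34.80 × 4.950 / 0.9 = 191.4 mg

191 mg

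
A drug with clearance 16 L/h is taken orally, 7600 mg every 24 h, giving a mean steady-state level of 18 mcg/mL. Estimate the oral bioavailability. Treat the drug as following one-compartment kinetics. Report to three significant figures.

0.909

F·D/τ = CL·Css at steady state → F = CL·Css·τ / D.
F = 16 × 18 × 24 / 7600 = 0.909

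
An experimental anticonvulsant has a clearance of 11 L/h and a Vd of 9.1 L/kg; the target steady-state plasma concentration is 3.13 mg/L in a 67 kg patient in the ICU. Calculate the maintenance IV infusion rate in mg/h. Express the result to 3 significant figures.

34.4 mg/h

Vd does not affect the maintenance rate; only clearance governs steady-state input.
R₀ = 11.00 × 3.13 = 34.43 mg/h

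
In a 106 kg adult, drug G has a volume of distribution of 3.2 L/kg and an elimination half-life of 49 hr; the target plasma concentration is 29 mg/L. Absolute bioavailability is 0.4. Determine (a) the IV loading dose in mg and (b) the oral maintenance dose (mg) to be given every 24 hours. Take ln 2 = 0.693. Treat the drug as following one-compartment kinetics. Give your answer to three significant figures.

(a) 9840 mg; (b) 8350 mg

Vd = 3.2 L/kg × 106 kg = 339.2 L
LD = Vd × C = 339.2 × 29 = 9837 mg
CL = 0.693 × Vd / t½ = 0.693 × 339.2 / 49 = 4.797 L/h
D = CL × Css × τ / F = 4.797 × 29 × 24 / 0.4 = 8347 mg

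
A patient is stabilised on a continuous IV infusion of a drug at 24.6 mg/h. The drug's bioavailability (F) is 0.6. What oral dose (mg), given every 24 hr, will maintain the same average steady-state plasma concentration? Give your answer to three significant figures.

To maintain the same Css, the systemic dosing rate must be unchanged: F·D/τ = infusion rate.
D = rate × τ / F = 24.6 × 24 / 0.6 = 984.0 mg

984 mg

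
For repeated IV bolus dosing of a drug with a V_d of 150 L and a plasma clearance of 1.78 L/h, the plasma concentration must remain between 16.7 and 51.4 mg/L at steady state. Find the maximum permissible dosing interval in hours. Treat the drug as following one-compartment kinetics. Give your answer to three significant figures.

94.7 h

k = CL / Vd = 1.780 / 150.0 = 0.01187 h⁻¹
Between IV bolus doses, concentration decays as C = C₀·e^(−kτ), so C_peak/C_trough = e^(kτ).
τ_max = ln(C_peak/C_trough) / k = ln(51.4/16.7) / 0.01187 = 1.124 / 0.01187 = 94.69 h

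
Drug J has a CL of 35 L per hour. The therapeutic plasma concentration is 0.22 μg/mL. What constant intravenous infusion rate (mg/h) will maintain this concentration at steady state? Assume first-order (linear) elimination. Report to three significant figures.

7.70 mg/h

R₀ = 35.00 × 0.22 = 7.700 mg/h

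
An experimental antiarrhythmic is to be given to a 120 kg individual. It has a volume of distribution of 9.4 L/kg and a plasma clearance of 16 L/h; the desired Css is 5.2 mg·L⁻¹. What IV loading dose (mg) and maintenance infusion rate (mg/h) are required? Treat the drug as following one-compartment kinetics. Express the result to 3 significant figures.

Total Vd = 9.4 × 120 = 1128 L
Loading dose = Vd × C = 1128 × 5.2 = 5866 mg
Maintenance: replace elimination → rate = CL × Css = 16.00 × 5.2 = 83.20 mg/h

(a) 5870 mg; (b) 83.2 mg/h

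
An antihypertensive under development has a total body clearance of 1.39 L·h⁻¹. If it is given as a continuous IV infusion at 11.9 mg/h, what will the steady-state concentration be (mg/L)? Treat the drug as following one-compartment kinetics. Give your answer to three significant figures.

8.56 mg/L

Css = rate / CL = 11.9 / 1.390 = 8.561 mg/L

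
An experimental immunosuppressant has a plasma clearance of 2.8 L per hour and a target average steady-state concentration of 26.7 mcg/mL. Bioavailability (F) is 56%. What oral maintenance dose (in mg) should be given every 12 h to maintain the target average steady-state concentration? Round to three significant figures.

1600 mg

At steady state, dose per interval replaces the amount cleared in that interval: F·D/τ = CL·Css.
D = CL × Css × τ / F = 2.800 × 26.7 × 12 / 0.56 = 1602 mg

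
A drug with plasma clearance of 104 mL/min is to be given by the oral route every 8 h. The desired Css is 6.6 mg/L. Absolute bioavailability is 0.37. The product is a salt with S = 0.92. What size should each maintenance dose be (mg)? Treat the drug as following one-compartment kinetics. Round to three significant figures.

968 mg

CL = 104 mL/min = 104 × 0.06 = 6.240 L/h
D = CL × Css × τ / F / S = 6.240 × 6.6 × 8 / 0.37 / 0.92 = 967.9 mg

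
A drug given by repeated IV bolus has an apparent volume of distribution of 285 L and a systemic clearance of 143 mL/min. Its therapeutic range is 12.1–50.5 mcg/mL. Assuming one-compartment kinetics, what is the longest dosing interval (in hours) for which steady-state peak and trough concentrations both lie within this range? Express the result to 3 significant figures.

CL = 143 mL/min = 143 × 0.06 = 8.580 L/h
k = CL / Vd = 8.580 / 285.0 = 0.03011 h⁻¹
Between IV bolus doses, concentration decays as C = C₀·e^(−kτ), so C_peak/C_trough = e^(kτ).
τ_max = ln(C_peak/C_trough) / k = ln(50.5/12.1) / 0.03011 = 1.429 / 0.03011 = 47.46 h

47.5 h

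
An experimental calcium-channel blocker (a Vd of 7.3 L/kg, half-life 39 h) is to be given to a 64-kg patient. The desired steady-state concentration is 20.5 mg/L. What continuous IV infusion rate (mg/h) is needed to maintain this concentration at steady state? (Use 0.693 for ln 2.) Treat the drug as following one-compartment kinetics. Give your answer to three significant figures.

Vd = 7.3 L/kg × 64 kg = 467.2 L
CL = 0.693 × Vd / t½ = 0.693 × 467.2 / 39 = 8.302 L/h
Infusion rate = CL × Css = 8.302 × 20.5 = 170.2 mg/h

170 mg/h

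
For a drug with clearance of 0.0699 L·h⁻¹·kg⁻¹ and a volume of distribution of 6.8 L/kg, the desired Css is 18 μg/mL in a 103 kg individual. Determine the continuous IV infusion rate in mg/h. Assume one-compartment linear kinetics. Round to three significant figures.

CL = 0.0699 L·h⁻¹·kg⁻¹ × 103 kg = 7.200 L/h
Infusion rate = CL · Css = 7.200 L/h × 18 mg/L = 129.6 mg/h

130 mg/h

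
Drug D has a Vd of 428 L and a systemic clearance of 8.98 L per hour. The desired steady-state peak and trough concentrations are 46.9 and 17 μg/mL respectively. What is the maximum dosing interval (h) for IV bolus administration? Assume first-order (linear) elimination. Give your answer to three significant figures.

48.4 h

k = CL / Vd = 8.980 / 428.0 = 0.02098 h⁻¹
Between IV bolus doses, concentration decays as C = C₀·e^(−kτ), so C_peak/C_trough = e^(kτ).
τ_max = ln(C_peak/C_trough) / k = ln(46.9/17) / 0.02098 = 1.015 / 0.02098 = 48.38 h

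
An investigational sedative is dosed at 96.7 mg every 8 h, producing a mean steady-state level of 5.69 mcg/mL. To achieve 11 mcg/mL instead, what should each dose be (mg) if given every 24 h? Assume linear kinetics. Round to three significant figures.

561 mg

With linear kinetics, Css is proportional to dose rate (D/τ) at fixed clearance.
D₂ = D₁ × (Css,target / Css,current) × (τ₂/τ₁) = 96.7 × (11/5.69) × (24/8) = 560.8 mg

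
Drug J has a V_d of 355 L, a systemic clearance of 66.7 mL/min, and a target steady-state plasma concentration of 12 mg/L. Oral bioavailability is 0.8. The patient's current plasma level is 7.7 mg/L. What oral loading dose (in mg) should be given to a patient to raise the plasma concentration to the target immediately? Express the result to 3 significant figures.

1910 mg

LD is governed by Vd — clearance does not enter the loading-dose calculation.
Concentration deficit ΔC = 12 − 7.7 = 4.300 mg/L
LD = Vd × ΔC / F = 355.0 × 4.300 / 0.8 = 1908 mg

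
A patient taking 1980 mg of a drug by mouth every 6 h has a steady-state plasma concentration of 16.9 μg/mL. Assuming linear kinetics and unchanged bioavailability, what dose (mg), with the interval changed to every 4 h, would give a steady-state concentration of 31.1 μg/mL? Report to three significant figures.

2430 mg

With linear kinetics, Css is proportional to dose rate (D/τ) at fixed clearance.
D₂ = D₁ × (Css,target / Css,current) × (τ₂/τ₁) = 1980 × (31.1/16.9) × (4/6) = 2429 mg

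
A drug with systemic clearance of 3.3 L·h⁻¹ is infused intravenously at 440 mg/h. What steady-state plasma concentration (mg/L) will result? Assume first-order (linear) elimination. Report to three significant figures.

133 mg/L

Css = rate / CL = 440 / 3.300 = 133.3 mg/L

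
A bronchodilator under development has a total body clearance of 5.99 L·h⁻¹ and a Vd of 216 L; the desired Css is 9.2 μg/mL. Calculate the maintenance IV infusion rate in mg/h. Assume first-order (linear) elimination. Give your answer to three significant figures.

55.1 mg/h

Maintenance depends on clearance, not Vd — rate in must match rate out.
Rate = CL × Css = 5.990 × 9.2 = 55.11 mg/h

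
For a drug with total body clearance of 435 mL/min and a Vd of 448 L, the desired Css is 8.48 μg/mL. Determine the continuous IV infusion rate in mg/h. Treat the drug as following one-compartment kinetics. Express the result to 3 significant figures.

CL = 435 mL/min × 60/1000 = 26.10 L/h
R₀ = 26.10 × 8.48 = 221.3 mg/h

221 mg/h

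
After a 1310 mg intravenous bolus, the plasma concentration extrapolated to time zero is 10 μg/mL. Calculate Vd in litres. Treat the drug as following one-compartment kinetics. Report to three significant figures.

131 L

Immediately after an IV bolus, C₀ = Dose / Vd, so Vd = Dose / C₀.
Vd = 1310 / 10 = 131.0 L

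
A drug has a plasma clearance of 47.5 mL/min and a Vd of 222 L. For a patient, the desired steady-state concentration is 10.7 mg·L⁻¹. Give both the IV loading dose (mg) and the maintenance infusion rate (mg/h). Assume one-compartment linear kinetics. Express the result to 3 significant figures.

Loading: fill Vd to C_target → 222.0 L × 10.7 mg/L = 2375 mg
CL = 47.5 mL/min = 47.5 × 0.06 = 2.850 L/h
Maintenance infusion rate = CL × Css = 2.850 × 10.7 = 30.50 mg/h

(a) 2380 mg; (b) 30.5 mg/h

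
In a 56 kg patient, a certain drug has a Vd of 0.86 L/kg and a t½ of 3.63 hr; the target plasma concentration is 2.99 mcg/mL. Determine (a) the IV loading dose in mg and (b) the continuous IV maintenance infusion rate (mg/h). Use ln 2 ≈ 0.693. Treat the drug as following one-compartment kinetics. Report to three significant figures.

(a) 144 mg; (b) 27.5 mg/h

Vd(total) = 56 kg × 0.86 L/kg = 48.16 L
LD = Vd × C = 48.16 × 2.99 = 144.0 mg
CL = 0.693 × Vd / t½ = 0.693 × 48.16 / 3.63 = 9.194 L/h
Infusion rate = CL × Css = 9.194 × 2.99 = 27.49 mg/h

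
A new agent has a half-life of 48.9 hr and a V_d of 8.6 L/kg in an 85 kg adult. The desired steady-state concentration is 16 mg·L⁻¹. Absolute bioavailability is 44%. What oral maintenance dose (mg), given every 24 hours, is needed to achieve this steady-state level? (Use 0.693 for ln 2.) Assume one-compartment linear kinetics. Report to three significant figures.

9040 mg

Vd = 8.6 L/kg × 85 kg = 731.0 L
CL = 0.693 × Vd / t½ = 0.693 × 731.0 / 48.9 = 10.36 L/h
D = CL × Css × τ / F = 10.36 × 16 × 24 / 0.44 = 9041 mg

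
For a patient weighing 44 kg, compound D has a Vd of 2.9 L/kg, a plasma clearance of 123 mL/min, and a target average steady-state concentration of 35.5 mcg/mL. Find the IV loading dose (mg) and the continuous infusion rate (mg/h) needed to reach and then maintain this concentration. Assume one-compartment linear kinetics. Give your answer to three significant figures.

Vd(total) = 44 kg × 2.9 L/kg = 127.6 L
LD = Vd · C_target = 127.6 × 35.5 = 4530 mg
CL = 123 mL/min = 123 × 0.06 = 7.380 L/h
Maintenance: replace elimination → rate = CL × Css = 7.380 × 35.5 = 262.0 mg/h

(a) 4530 mg; (b) 262 mg/h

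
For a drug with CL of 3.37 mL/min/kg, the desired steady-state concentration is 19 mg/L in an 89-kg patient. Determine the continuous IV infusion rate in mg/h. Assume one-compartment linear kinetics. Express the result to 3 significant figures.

CL = 3.37 mL/min/kg × 89 kg = 299.9 mL/min = 299.9 × 60/1000 = 17.99 L/h
At steady state, infusion rate equals elimination rate: rate in = CL × Css.
Rate = CL × Css = 17.99 × 19 = 341.8 mg/h

342 mg/h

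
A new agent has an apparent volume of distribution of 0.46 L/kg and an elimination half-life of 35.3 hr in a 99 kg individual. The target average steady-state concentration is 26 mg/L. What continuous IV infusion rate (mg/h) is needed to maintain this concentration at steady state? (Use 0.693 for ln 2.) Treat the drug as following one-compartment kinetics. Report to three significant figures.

Vd = 0.46 L/kg × 99 kg = 45.54 L
k = 0.693/35.3 = 0.01963 h⁻¹, so CL = k·Vd = 0.01963 × 45.54 = 0.8940 L/h
Infusion rate = CL × Css = 0.8940 × 26 = 23.24 mg/h

23.2 mg/h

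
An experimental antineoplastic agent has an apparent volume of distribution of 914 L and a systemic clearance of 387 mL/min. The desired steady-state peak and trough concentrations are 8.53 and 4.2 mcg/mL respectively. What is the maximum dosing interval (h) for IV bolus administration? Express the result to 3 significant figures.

CL = 387 mL/min × 60/1000 = 23.22 L/h
k = CL / Vd = 23.22 / 914.0 = 0.02540 h⁻¹
Between IV bolus doses, concentration decays as C = C₀·e^(−kτ), so C_peak/C_trough = e^(kτ).
τ_max = ln(C_peak/C_trough) / k = ln(8.53/4.2) / 0.02540 = 0.7085 / 0.02540 = 27.89 h

27.9 h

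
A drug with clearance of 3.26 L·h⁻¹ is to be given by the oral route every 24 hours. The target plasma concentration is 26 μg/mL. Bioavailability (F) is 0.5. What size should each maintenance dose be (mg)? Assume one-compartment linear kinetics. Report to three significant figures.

D = CL × Css × τ / F = 3.260 × 26 × 24 / 0.5 = 4068 mg

4070 mg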